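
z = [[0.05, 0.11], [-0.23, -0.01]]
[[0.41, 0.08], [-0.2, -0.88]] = z @ [[0.74, 3.89], [3.43, -1.04]]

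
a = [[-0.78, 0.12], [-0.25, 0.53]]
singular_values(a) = [0.88, 0.43]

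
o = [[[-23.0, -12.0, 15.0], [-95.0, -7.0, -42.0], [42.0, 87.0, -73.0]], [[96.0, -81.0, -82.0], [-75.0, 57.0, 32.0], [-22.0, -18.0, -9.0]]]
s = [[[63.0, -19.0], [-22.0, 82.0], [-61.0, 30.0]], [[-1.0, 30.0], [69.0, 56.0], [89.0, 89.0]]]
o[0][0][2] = 15.0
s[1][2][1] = 89.0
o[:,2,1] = [87.0, -18.0]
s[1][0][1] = 30.0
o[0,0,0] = -23.0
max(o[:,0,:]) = 96.0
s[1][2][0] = 89.0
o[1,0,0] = 96.0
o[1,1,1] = 57.0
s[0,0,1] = -19.0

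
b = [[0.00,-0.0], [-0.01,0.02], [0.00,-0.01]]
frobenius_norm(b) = 0.02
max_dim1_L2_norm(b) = 0.02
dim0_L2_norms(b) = [0.01, 0.02]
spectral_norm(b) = 0.02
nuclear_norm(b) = 0.03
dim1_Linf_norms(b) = [0.0, 0.02, 0.01]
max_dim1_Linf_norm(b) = 0.02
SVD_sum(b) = [[0.00, 0.00], [-0.01, 0.02], [0.00, -0.01]] + [[0.0,  0.00], [-0.0,  -0.0], [-0.0,  -0.0]]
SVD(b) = [[0.0, 0.0], [0.92, 0.38], [-0.38, 0.92]] @ diag([0.02414213562373095, 0.0041421356237309505]) @ [[-0.38, 0.92], [-0.92, -0.38]]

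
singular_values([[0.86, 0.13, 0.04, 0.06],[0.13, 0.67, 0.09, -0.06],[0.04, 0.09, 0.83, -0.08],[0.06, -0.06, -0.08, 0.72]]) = [0.97, 0.87, 0.67, 0.56]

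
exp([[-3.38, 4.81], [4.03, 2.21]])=[[23.79, 47.28],[39.61, 78.73]]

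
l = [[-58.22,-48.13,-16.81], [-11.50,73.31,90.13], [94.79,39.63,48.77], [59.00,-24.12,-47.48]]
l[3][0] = 59.0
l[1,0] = -11.5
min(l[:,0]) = -58.22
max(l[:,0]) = 94.79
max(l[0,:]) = -16.81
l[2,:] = [94.79, 39.63, 48.77]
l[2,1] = 39.63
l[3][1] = -24.12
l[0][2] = -16.81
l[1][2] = 90.13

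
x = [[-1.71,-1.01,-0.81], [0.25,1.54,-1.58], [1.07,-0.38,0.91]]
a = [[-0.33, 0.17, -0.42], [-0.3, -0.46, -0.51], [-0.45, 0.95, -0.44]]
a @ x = [[0.16, 0.75, -0.38], [-0.15, -0.21, 0.51], [0.54, 2.08, -1.54]]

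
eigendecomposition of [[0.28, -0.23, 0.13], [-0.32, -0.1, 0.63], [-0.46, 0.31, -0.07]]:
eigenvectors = [[-0.33, 0.48, -0.34], [0.73, 0.8, -0.89], [0.60, 0.37, 0.32]]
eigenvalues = [0.56, -0.0, -0.45]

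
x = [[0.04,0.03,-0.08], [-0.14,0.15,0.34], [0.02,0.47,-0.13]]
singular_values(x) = [0.5, 0.4, 0.01]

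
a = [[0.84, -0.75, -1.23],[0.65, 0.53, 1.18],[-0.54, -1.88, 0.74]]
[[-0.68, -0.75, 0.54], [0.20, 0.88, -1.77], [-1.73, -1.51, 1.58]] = a@[[-0.19,0.22,-0.97], [0.92,0.84,-0.80], [-0.14,0.25,-0.61]]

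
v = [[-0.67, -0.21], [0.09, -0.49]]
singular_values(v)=[0.71, 0.49]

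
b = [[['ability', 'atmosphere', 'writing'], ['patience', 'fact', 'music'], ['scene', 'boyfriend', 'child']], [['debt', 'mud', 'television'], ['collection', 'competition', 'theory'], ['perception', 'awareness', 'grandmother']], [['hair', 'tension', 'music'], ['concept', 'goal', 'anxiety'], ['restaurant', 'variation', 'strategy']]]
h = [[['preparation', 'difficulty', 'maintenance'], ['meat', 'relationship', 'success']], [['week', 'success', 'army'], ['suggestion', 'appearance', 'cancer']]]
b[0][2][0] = 'scene'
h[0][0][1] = 'difficulty'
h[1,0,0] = 'week'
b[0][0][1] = 'atmosphere'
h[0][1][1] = 'relationship'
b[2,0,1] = 'tension'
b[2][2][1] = 'variation'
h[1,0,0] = 'week'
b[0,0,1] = 'atmosphere'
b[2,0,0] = 'hair'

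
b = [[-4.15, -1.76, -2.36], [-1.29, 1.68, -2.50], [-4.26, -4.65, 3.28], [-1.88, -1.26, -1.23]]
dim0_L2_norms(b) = [6.37, 5.4, 4.91]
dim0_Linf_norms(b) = [4.26, 4.65, 3.28]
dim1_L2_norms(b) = [5.09, 3.28, 7.11, 2.58]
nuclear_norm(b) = 14.34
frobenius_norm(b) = 9.68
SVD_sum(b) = [[-2.74,  -2.42,  0.73], [0.47,  0.41,  -0.12], [-5.0,  -4.4,  1.34], [-1.44,  -1.27,  0.39]] + [[-1.52, 0.82, -2.99], [-1.38, 0.74, -2.71], [0.91, -0.49, 1.79], [-0.70, 0.38, -1.38]] + [[0.12, -0.16, -0.1], [-0.38, 0.53, 0.34], [-0.17, 0.24, 0.16], [0.26, -0.37, -0.23]]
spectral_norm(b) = 8.02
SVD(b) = [[-0.47, -0.65, 0.23],[0.08, -0.59, -0.75],[-0.85, 0.39, -0.35],[-0.24, -0.30, 0.52]] @ diag([8.017903487163858, 5.342982363998157, 0.9774267893455288]) @ [[0.74, 0.65, -0.2], [0.44, -0.24, 0.87], [0.51, -0.72, -0.46]]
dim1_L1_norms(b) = [8.27, 5.47, 12.19, 4.37]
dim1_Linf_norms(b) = [4.15, 2.5, 4.65, 1.88]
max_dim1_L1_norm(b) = 12.19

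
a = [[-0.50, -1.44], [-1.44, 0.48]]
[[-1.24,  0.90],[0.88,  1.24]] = a@[[-0.29, -0.96], [0.96, -0.29]]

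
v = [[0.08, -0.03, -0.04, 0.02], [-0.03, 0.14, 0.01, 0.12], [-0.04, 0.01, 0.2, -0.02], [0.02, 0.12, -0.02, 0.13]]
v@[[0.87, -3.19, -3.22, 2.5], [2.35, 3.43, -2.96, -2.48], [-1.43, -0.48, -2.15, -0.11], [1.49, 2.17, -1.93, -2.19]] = [[0.09, -0.3, -0.12, 0.24], [0.47, 0.83, -0.57, -0.69], [-0.33, 0.02, -0.29, -0.10], [0.52, 0.64, -0.63, -0.53]]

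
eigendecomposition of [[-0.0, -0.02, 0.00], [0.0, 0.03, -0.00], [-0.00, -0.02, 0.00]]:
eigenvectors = [[0.0, 1.00, -0.49], [0.00, 0.00, 0.73], [1.00, 0.0, -0.49]]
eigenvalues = [0.0, -0.0, 0.03]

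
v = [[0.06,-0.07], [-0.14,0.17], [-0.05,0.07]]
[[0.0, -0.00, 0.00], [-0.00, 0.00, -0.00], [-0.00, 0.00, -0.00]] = v @ [[0.01, -0.02, 0.02], [-0.01, -0.01, 0.01]]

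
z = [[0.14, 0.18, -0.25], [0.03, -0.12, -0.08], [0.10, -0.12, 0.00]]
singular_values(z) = [0.34, 0.2, 0.07]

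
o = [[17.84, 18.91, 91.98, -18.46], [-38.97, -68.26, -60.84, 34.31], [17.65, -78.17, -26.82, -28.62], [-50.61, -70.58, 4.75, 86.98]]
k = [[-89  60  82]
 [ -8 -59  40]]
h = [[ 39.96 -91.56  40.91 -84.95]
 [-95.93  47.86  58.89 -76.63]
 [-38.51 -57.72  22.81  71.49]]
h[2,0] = -38.51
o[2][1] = -78.17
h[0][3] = -84.95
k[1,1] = -59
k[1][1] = -59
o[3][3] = 86.98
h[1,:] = [-95.93, 47.86, 58.89, -76.63]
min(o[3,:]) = -70.58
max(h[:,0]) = 39.96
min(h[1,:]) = -95.93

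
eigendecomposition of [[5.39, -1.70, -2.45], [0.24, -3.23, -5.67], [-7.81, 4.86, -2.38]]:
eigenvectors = [[(-0.79+0j), (0.19-0.07j), 0.19+0.07j],[-0.33+0.00j, 0.79+0.00j, (0.79-0j)],[(0.52+0j), 0.01-0.57j, (0.01+0.57j)]]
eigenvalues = [(6.3+0j), (-3.26+4.09j), (-3.26-4.09j)]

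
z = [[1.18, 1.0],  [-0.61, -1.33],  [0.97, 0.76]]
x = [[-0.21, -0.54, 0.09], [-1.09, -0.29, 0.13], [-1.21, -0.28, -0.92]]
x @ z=[[0.17, 0.58],[-0.98, -0.61],[-2.15, -1.54]]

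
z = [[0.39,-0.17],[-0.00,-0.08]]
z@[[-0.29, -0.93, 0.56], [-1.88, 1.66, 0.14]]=[[0.21,-0.64,0.19], [0.15,-0.13,-0.01]]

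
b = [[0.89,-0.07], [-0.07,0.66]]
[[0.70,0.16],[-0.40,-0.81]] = b@[[0.74, 0.08], [-0.53, -1.22]]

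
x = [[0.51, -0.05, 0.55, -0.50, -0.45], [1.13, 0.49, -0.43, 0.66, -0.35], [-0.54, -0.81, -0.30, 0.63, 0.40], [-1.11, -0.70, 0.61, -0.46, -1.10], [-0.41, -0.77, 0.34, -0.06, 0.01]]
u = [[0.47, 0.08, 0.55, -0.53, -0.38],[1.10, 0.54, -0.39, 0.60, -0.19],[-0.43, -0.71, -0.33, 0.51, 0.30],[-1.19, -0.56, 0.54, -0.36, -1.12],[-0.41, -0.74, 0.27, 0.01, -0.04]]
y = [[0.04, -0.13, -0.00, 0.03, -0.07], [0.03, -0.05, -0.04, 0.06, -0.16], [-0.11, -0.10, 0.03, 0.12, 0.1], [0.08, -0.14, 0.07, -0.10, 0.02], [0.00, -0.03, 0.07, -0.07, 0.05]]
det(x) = -0.07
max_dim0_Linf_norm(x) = 1.13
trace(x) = 0.25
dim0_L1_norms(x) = [3.7, 2.82, 2.23, 2.31, 2.31]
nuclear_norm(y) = 0.73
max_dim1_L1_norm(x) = 3.98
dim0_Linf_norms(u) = [1.19, 0.74, 0.55, 0.6, 1.12]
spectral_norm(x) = 2.34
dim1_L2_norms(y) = [0.16, 0.18, 0.22, 0.2, 0.11]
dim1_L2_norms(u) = [0.98, 1.43, 1.07, 1.85, 0.89]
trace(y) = -0.03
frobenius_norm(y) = 0.40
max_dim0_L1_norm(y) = 0.45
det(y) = -0.00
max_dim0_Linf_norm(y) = 0.16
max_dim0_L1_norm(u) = 3.6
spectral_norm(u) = 2.29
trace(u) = 0.28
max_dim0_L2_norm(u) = 1.79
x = u + y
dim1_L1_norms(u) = [2.01, 2.82, 2.28, 3.77, 1.47]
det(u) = -0.10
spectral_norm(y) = 0.24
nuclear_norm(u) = 5.21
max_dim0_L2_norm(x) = 1.8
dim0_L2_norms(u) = [1.79, 1.29, 0.96, 1.02, 1.24]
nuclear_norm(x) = 5.54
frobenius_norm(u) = 2.89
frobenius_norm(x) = 3.04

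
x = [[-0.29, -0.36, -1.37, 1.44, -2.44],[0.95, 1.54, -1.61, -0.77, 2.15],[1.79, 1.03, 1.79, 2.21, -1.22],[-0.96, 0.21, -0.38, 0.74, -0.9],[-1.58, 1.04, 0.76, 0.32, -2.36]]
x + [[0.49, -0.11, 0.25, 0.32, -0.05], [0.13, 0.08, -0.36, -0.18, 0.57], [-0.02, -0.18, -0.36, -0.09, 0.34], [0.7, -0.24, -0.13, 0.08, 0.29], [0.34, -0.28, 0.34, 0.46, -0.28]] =[[0.20, -0.47, -1.12, 1.76, -2.49], [1.08, 1.62, -1.97, -0.95, 2.72], [1.77, 0.85, 1.43, 2.12, -0.88], [-0.26, -0.03, -0.51, 0.82, -0.61], [-1.24, 0.76, 1.10, 0.78, -2.64]]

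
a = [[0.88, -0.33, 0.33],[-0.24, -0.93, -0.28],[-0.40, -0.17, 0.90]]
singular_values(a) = [1.0, 1.0, 1.0]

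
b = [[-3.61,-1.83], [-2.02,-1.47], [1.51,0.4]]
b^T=[[-3.61,-2.02,1.51], [-1.83,-1.47,0.4]]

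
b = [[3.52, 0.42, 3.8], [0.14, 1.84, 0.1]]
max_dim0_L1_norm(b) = 3.9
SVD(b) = [[-1.0, -0.07], [-0.07, 1.00]] @ diag([5.207785849977985, 1.816856224572842]) @ [[-0.68, -0.10, -0.73],[-0.06, 0.99, -0.09]]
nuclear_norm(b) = 7.02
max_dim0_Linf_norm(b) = 3.8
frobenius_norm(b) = 5.52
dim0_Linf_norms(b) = [3.52, 1.84, 3.8]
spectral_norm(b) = 5.21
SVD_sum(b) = [[3.51, 0.55, 3.79],[0.24, 0.04, 0.26]] + [[0.01, -0.13, 0.01], [-0.1, 1.8, -0.16]]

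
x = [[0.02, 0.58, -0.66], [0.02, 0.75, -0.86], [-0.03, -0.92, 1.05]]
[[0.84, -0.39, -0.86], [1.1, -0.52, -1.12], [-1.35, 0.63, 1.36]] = x@[[0.43, 1.73, 1.3], [-0.80, 0.29, -0.11], [-1.97, 0.9, 1.24]]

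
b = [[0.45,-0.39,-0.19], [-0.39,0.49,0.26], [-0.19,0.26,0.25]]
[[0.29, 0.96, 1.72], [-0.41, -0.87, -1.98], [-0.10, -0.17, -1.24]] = b@[[-0.44, 1.64, 1.29], [-1.8, -1.69, -2.02], [1.14, 2.31, -1.87]]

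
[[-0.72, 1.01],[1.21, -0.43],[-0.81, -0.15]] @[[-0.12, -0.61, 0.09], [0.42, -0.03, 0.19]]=[[0.51, 0.41, 0.13], [-0.33, -0.73, 0.03], [0.03, 0.5, -0.1]]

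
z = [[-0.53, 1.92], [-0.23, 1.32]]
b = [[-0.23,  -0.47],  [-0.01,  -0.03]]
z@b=[[0.10,0.19],  [0.04,0.07]]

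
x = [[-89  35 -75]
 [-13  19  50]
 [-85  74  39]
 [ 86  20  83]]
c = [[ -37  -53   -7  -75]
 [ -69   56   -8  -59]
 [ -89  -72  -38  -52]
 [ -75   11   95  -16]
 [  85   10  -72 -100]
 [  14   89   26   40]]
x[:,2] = [-75, 50, 39, 83]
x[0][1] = 35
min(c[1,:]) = -69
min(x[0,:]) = -89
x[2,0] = -85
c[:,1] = [-53, 56, -72, 11, 10, 89]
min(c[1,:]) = -69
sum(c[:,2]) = -4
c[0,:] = [-37, -53, -7, -75]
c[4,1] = 10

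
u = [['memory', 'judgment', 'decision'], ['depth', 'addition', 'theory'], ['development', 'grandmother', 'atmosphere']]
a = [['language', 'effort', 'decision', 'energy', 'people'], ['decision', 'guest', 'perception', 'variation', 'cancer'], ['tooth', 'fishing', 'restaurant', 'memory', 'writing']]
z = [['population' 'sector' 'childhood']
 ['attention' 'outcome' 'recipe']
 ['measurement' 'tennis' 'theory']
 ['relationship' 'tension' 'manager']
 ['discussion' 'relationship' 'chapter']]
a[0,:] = ['language', 'effort', 'decision', 'energy', 'people']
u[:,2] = ['decision', 'theory', 'atmosphere']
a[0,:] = ['language', 'effort', 'decision', 'energy', 'people']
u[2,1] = 'grandmother'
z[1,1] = 'outcome'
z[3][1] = 'tension'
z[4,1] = 'relationship'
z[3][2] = 'manager'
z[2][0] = 'measurement'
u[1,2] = 'theory'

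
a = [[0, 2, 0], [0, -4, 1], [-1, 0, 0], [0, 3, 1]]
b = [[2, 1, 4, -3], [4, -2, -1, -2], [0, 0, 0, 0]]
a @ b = [[8, -4, -2, -4], [-16, 8, 4, 8], [-2, -1, -4, 3], [12, -6, -3, -6]]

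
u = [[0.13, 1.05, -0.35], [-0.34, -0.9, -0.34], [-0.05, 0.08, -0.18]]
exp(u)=[[1.01, 0.69, -0.46], [-0.22, 0.3, -0.15], [-0.06, 0.03, 0.84]]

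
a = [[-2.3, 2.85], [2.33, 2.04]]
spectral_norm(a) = 3.67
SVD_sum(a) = [[-2.0, 3.05], [-0.23, 0.36]] + [[-0.30, -0.20], [2.56, 1.68]]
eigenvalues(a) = [-3.5, 3.24]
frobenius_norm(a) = 4.80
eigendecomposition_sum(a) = [[-2.88, 1.48], [1.21, -0.62]] + [[0.58, 1.37], [1.12, 2.66]]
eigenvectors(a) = [[-0.92, -0.46], [0.39, -0.89]]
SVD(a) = [[0.99, 0.12], [0.12, -0.99]] @ diag([3.6695939851961805, 3.0882163110462346]) @ [[-0.55,0.84], [-0.84,-0.55]]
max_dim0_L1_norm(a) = 4.89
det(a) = -11.33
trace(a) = -0.26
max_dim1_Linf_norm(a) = 2.85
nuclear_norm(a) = 6.76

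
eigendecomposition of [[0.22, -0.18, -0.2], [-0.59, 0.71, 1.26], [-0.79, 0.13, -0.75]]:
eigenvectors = [[-0.24,0.42,0.04], [0.96,0.86,-0.61], [0.17,-0.29,0.79]]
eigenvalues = [1.08, -0.01, -0.89]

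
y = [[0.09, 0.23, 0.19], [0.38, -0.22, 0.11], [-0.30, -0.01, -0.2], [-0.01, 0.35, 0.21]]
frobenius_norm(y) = 0.77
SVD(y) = [[-0.28, 0.50, -0.82],[-0.7, -0.41, 0.01],[0.64, -0.07, -0.24],[-0.14, 0.76, 0.53]] @ diag([0.5628388920080164, 0.5310107826075441, 0.0063190503805747545]) @ [[-0.86, 0.06, -0.51], [-0.18, 0.89, 0.42], [-0.48, -0.45, 0.75]]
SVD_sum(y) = [[0.14, -0.01, 0.08], [0.34, -0.03, 0.2], [-0.31, 0.02, -0.18], [0.07, -0.00, 0.04]] + [[-0.05,0.24,0.11],  [0.04,-0.19,-0.09],  [0.01,-0.03,-0.02],  [-0.07,0.36,0.17]] + [[0.00, 0.00, -0.0], [-0.0, -0.0, 0.00], [0.00, 0.0, -0.00], [-0.0, -0.00, 0.00]]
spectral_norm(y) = 0.56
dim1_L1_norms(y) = [0.51, 0.71, 0.51, 0.57]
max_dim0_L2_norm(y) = 0.49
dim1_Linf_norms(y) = [0.23, 0.38, 0.3, 0.35]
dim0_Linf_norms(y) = [0.38, 0.35, 0.21]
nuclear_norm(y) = 1.10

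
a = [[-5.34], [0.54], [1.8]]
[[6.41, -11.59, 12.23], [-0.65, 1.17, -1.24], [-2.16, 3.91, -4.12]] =a@[[-1.2,2.17,-2.29]]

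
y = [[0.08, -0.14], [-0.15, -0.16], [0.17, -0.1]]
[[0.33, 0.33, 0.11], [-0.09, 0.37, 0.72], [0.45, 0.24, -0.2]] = y@ [[1.92, 0.05, -2.46], [-1.23, -2.35, -2.19]]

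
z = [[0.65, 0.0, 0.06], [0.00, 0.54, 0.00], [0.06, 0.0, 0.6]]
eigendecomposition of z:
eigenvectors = [[0.83, -0.55, 0.00], [0.00, 0.0, 1.00], [0.55, 0.83, 0.00]]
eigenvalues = [0.69, 0.56, 0.54]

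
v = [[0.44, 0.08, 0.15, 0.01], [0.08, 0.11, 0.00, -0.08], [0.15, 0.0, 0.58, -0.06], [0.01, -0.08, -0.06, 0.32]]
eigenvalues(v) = [0.69, 0.06, 0.37, 0.33]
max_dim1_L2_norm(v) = 0.6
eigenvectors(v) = [[0.53, 0.24, -0.77, -0.27], [0.09, -0.91, -0.09, -0.39], [0.83, -0.11, 0.42, 0.35], [-0.14, -0.32, -0.48, 0.81]]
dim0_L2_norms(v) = [0.47, 0.16, 0.6, 0.34]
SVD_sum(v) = [[0.19, 0.03, 0.30, -0.05],[0.03, 0.01, 0.05, -0.01],[0.3, 0.05, 0.47, -0.08],[-0.05, -0.01, -0.08, 0.01]] + [[0.22, 0.02, -0.12, 0.14], [0.02, 0.0, -0.01, 0.02], [-0.12, -0.01, 0.07, -0.07], [0.14, 0.02, -0.07, 0.09]] + [[0.02, 0.03, -0.03, -0.07], [0.03, 0.05, -0.05, -0.10], [-0.03, -0.05, 0.04, 0.09], [-0.07, -0.10, 0.09, 0.21]] + [[0.00, -0.01, -0.00, -0.0], [-0.01, 0.05, 0.01, 0.02], [-0.00, 0.01, 0.0, 0.00], [-0.0, 0.02, 0.00, 0.01]]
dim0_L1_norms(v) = [0.68, 0.27, 0.79, 0.47]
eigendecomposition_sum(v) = [[0.19, 0.03, 0.3, -0.05], [0.03, 0.01, 0.05, -0.01], [0.3, 0.05, 0.47, -0.08], [-0.05, -0.01, -0.08, 0.01]] + [[0.00, -0.01, -0.00, -0.00], [-0.01, 0.05, 0.01, 0.02], [-0.0, 0.01, 0.00, 0.0], [-0.0, 0.02, 0.00, 0.01]] + [[0.22, 0.02, -0.12, 0.14],[0.02, 0.00, -0.01, 0.02],[-0.12, -0.01, 0.07, -0.07],[0.14, 0.02, -0.07, 0.09]] + [[0.02, 0.03, -0.03, -0.07],[0.03, 0.05, -0.05, -0.1],[-0.03, -0.05, 0.04, 0.09],[-0.07, -0.1, 0.09, 0.21]]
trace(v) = 1.45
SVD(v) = [[-0.53, -0.77, 0.27, 0.24],[-0.09, -0.09, 0.39, -0.91],[-0.83, 0.42, -0.35, -0.11],[0.14, -0.48, -0.81, -0.32]] @ diag([0.6861209814655559, 0.373634029489828, 0.3292680033228652, 0.06097698572175119]) @ [[-0.53,-0.09,-0.83,0.14], [-0.77,-0.09,0.42,-0.48], [0.27,0.39,-0.35,-0.81], [0.24,-0.91,-0.11,-0.32]]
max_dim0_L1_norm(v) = 0.79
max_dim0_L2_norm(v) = 0.6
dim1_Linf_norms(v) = [0.44, 0.11, 0.58, 0.32]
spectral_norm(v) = 0.69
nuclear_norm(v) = 1.45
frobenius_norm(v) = 0.85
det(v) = 0.01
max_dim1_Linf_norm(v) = 0.58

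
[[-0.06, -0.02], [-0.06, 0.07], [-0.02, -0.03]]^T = [[-0.06, -0.06, -0.02], [-0.02, 0.07, -0.03]]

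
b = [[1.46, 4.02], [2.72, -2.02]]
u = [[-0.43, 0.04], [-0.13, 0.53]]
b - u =[[1.89,3.98], [2.85,-2.55]]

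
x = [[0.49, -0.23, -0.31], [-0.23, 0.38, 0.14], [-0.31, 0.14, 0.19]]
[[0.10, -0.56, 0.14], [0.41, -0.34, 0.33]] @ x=[[0.13,-0.22,-0.08],  [0.18,-0.18,-0.11]]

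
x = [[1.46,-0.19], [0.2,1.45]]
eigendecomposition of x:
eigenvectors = [[0.02+0.70j, (0.02-0.7j)], [0.72+0.00j, (0.72-0j)]]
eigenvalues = [(1.45+0.19j), (1.45-0.19j)]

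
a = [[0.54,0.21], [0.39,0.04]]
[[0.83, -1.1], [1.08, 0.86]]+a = [[1.37,  -0.89], [1.47,  0.90]]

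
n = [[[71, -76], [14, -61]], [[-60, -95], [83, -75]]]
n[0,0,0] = 71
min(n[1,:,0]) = -60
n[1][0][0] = -60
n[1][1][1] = -75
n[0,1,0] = 14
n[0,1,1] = -61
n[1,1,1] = -75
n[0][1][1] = -61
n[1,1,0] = 83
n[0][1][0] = 14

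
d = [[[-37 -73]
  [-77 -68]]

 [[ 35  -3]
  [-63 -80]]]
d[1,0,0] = 35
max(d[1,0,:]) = 35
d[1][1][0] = -63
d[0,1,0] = -77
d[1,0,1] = -3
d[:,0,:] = [[-37, -73], [35, -3]]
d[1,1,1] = -80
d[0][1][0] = -77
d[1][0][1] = -3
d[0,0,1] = -73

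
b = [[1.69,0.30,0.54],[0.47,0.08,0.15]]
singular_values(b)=[1.87, 0.0]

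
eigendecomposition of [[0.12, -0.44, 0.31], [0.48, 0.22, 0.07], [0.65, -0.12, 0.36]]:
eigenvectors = [[0.32+0.00j,  (-0.08-0.2j),  (-0.08+0.2j)], [-0.50+0.00j,  -0.59+0.13j,  (-0.59-0.13j)], [(-0.8+0j),  (-0.77+0j),  (-0.77-0j)]]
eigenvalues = [(0.03+0j), (0.34+0.19j), (0.34-0.19j)]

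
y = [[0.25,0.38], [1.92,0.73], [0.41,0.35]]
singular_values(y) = [2.15, 0.31]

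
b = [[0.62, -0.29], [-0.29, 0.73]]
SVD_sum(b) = [[0.39, -0.48],[-0.48, 0.58]] + [[0.23, 0.19], [0.19, 0.15]]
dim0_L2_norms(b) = [0.68, 0.79]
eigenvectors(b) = [[-0.77,0.64], [-0.64,-0.77]]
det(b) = 0.37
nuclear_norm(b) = 1.35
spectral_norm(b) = 0.97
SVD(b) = [[-0.64, 0.77], [0.77, 0.64]] @ diag([0.9701694428629088, 0.37983055713709113]) @ [[-0.64, 0.77], [0.77, 0.64]]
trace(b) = 1.35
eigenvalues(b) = [0.38, 0.97]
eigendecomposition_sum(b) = [[0.23, 0.19], [0.19, 0.15]] + [[0.39,-0.48], [-0.48,0.58]]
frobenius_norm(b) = 1.04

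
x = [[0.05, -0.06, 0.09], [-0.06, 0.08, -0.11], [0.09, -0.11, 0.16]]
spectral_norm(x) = 0.29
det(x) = -0.00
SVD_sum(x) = [[0.05, -0.06, 0.09], [-0.06, 0.08, -0.11], [0.09, -0.11, 0.16]] + [[0.00, 0.00, 0.0], [0.0, 0.00, 0.00], [0.0, 0.00, 0.00]] + [[-0.00, 0.00, 0.0], [0.00, -0.00, -0.00], [0.00, -0.00, -0.0]]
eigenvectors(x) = [[-0.42, 0.78, 0.47], [0.52, -0.22, 0.83], [-0.75, -0.59, 0.31]]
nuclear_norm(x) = 0.29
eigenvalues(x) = [0.29, -0.0, 0.0]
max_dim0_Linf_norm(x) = 0.16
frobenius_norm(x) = 0.29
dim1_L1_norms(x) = [0.2, 0.25, 0.36]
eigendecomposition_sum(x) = [[0.05, -0.06, 0.09], [-0.06, 0.08, -0.11], [0.09, -0.11, 0.16]] + [[-0.00, 0.00, 0.00], [0.0, -0.0, -0.0], [0.00, -0.0, -0.00]] + [[0.00, 0.00, 0.0], [0.00, 0.0, 0.00], [0.0, 0.00, 0.0]]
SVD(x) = [[-0.42, -0.47, -0.78], [0.52, -0.83, 0.22], [-0.75, -0.31, 0.59]] @ diag([0.28649738360382593, 0.004312072473930626, 0.0008094560777565037]) @ [[-0.42, 0.52, -0.75], [-0.47, -0.83, -0.31], [0.78, -0.22, -0.59]]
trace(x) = 0.29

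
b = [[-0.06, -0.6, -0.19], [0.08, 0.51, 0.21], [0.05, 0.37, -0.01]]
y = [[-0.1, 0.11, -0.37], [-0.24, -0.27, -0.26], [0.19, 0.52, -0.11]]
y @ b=[[-0.00,  -0.02,  0.05],[-0.02,  -0.09,  -0.01],[0.02,  0.11,  0.07]]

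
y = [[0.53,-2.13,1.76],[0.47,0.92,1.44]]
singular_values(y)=[2.84, 1.73]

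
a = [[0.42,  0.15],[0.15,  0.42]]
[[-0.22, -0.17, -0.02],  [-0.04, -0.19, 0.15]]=a @ [[-0.55,-0.29,-0.21], [0.10,-0.34,0.44]]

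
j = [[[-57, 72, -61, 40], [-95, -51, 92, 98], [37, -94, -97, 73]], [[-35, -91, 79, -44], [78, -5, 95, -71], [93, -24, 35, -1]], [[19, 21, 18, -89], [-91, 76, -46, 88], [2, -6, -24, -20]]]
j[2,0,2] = 18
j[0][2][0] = 37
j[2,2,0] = 2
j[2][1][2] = -46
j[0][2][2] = -97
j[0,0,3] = 40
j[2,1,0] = -91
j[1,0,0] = -35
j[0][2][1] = -94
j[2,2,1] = -6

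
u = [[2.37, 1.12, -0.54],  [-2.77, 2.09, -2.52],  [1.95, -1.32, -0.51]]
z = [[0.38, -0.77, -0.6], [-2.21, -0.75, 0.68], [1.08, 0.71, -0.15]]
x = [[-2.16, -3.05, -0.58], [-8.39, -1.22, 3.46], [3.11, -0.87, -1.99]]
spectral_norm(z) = 2.75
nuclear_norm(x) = 13.48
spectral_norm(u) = 4.74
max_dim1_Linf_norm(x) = 8.39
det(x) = -0.08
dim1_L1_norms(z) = [1.75, 3.64, 1.94]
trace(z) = -0.52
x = u @ z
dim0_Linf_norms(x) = [8.39, 3.05, 3.46]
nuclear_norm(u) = 8.76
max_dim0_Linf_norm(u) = 2.77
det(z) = 0.00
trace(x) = -5.37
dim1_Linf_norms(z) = [0.77, 2.21, 1.08]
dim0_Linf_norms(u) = [2.77, 2.09, 2.52]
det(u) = -17.27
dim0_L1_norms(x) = [13.66, 5.14, 6.03]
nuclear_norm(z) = 3.83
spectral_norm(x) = 10.04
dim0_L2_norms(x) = [9.2, 3.4, 4.03]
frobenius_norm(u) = 5.60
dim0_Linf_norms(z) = [2.21, 0.77, 0.68]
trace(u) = 3.95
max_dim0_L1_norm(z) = 3.67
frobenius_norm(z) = 2.95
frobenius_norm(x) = 10.61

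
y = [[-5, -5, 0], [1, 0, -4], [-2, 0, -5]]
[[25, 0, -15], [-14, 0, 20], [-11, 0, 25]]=y@[[-2, 0, 0], [-3, 0, 3], [3, 0, -5]]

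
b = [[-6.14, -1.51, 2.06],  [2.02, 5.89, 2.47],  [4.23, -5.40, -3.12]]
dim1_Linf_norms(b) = [6.14, 5.89, 5.4]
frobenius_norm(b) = 12.08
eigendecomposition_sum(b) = [[-5.89-0.00j, (0.28-0j), (2.37-0j)], [(-0.05-0j), 0.00-0.00j, (0.02-0j)], [5.11+0.00j, -0.25+0.00j, -2.06+0.00j]] + [[-0.13+0.76j, (-0.9+1.2j), (-0.16+0.89j)], [1.04-1.31j, (2.94-1.33j), 1.22-1.52j], [(-0.44+2.05j), -2.58+3.14j, -0.53+2.40j]] + [[-0.13-0.76j, -0.90-1.20j, (-0.16-0.89j)],  [1.04+1.31j, (2.94+1.33j), (1.22+1.52j)],  [-0.44-2.05j, (-2.58-3.14j), -0.53-2.40j]]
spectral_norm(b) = 9.21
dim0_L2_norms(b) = [7.72, 8.13, 4.48]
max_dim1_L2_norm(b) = 7.54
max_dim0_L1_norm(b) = 12.8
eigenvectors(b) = [[0.76+0.00j,  -0.28+0.01j,  (-0.28-0.01j)], [0.01+0.00j,  (0.54+0.27j),  0.54-0.27j], [(-0.66+0j),  (-0.75+0j),  (-0.75-0j)]]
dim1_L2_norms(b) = [6.65, 6.7, 7.54]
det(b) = -68.15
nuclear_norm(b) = 17.92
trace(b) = -3.37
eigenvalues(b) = [(-7.94+0j), (2.29+1.83j), (2.29-1.83j)]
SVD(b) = [[-0.28, 0.79, 0.55], [-0.52, -0.6, 0.61], [0.81, -0.11, 0.57]] @ diag([9.20922767731551, 7.756539514252397, 0.9540546898407799]) @ [[0.44, -0.76, -0.48], [-0.84, -0.53, 0.06], [0.30, -0.37, 0.88]]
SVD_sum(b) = [[-1.14,1.95,1.22], [-2.11,3.60,2.26], [3.32,-5.67,-3.55]] + [[-5.16,-3.26,0.38], [3.96,2.50,-0.29], [0.75,0.47,-0.06]] + [[0.16,-0.20,0.46], [0.17,-0.22,0.51], [0.16,-0.20,0.48]]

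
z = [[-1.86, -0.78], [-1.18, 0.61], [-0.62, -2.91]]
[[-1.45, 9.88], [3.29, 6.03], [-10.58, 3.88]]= z@[[-0.82, -5.22], [3.81, -0.22]]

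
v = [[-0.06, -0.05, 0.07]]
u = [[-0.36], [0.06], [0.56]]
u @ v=[[0.02, 0.02, -0.03], [-0.0, -0.00, 0.00], [-0.03, -0.03, 0.04]]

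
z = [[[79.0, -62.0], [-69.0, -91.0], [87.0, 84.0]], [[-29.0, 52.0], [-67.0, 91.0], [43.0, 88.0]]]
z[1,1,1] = 91.0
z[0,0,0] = 79.0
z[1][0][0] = -29.0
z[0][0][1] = -62.0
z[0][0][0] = 79.0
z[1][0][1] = 52.0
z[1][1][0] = -67.0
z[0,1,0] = -69.0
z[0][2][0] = 87.0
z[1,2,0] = 43.0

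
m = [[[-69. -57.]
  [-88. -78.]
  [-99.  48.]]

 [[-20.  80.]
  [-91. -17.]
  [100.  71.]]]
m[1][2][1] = 71.0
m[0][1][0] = -88.0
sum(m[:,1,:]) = -274.0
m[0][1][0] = -88.0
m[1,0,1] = 80.0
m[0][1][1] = -78.0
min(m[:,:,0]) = -99.0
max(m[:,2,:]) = 100.0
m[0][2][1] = 48.0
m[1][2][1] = 71.0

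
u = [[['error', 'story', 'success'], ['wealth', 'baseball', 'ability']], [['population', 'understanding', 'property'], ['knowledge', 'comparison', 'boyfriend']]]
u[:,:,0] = [['error', 'wealth'], ['population', 'knowledge']]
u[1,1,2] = 'boyfriend'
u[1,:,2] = ['property', 'boyfriend']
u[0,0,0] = 'error'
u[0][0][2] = 'success'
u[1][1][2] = 'boyfriend'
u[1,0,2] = 'property'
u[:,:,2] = [['success', 'ability'], ['property', 'boyfriend']]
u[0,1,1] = 'baseball'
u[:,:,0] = [['error', 'wealth'], ['population', 'knowledge']]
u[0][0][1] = 'story'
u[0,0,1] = 'story'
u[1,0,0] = 'population'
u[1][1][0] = 'knowledge'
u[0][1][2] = 'ability'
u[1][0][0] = 'population'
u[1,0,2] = 'property'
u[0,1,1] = 'baseball'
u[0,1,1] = 'baseball'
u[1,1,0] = 'knowledge'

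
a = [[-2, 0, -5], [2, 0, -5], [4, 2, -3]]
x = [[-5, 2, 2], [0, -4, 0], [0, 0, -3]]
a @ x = [[10, -4, 11], [-10, 4, 19], [-20, 0, 17]]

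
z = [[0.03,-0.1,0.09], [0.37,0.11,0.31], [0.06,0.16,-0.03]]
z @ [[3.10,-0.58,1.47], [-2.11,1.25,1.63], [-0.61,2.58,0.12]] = [[0.25, 0.09, -0.11],[0.73, 0.72, 0.76],[-0.13, 0.09, 0.35]]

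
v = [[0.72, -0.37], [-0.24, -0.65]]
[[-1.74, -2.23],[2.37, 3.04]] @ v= [[-0.72,2.09], [0.98,-2.85]]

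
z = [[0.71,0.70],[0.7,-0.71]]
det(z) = -0.994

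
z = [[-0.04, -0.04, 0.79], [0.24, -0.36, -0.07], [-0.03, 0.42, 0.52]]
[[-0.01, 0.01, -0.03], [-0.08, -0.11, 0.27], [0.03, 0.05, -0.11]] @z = [[0.00, -0.02, -0.02],[-0.03, 0.16, 0.08],[0.01, -0.07, -0.04]]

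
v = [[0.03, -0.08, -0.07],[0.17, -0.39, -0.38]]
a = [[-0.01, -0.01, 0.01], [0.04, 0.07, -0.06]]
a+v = [[0.02,-0.09,-0.06], [0.21,-0.32,-0.44]]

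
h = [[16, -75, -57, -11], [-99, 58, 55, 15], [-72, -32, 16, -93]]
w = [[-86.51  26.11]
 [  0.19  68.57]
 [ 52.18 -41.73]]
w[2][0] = 52.18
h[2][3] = -93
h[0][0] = 16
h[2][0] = -72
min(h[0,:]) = -75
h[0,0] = 16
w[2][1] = -41.73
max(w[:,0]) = 52.18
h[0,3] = -11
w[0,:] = [-86.51, 26.11]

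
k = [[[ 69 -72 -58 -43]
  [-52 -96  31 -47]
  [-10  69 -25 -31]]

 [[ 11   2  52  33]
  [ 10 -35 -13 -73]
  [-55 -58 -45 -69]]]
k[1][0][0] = 11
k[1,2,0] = -55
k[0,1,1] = -96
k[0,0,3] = -43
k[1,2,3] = -69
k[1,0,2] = 52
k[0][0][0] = 69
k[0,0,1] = -72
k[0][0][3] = -43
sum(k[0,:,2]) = -52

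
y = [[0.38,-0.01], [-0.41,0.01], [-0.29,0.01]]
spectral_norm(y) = 0.63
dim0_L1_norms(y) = [1.08, 0.03]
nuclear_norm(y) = 0.63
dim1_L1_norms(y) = [0.39, 0.42, 0.3]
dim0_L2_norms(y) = [0.63, 0.02]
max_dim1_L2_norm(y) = 0.41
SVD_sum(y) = [[0.38, -0.01],[-0.41, 0.01],[-0.29, 0.01]] + [[0.0, 0.00],[-0.0, -0.0],[0.00, 0.0]]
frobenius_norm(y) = 0.63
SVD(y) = [[-0.6, 0.14], [0.65, -0.48], [0.46, 0.87]] @ diag([0.6299953207927904, 0.0024281225647086453]) @ [[-1.0, 0.03],  [0.03, 1.00]]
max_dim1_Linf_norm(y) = 0.41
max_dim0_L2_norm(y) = 0.63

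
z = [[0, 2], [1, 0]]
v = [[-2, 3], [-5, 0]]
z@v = [[-10, 0], [-2, 3]]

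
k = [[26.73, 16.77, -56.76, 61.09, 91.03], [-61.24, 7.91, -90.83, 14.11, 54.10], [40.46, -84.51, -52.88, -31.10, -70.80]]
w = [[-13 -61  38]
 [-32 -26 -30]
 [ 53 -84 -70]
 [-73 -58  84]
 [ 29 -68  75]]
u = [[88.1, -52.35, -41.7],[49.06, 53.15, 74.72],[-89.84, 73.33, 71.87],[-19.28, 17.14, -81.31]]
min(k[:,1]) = -84.51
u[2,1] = 73.33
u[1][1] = 53.15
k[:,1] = [16.77, 7.91, -84.51]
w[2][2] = -70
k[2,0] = 40.46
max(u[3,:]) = 17.14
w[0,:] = [-13, -61, 38]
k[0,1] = 16.77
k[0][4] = 91.03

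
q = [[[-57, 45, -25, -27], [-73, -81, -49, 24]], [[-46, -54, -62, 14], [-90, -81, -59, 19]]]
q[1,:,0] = [-46, -90]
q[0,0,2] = -25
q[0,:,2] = [-25, -49]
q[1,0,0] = -46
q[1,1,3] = 19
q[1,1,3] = 19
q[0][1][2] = -49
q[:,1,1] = [-81, -81]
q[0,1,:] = [-73, -81, -49, 24]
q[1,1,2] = -59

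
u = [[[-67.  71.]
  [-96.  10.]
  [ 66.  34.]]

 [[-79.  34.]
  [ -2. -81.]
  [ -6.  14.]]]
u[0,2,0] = 66.0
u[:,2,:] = [[66.0, 34.0], [-6.0, 14.0]]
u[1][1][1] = -81.0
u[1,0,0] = -79.0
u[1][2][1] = 14.0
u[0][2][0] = 66.0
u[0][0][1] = 71.0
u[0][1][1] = 10.0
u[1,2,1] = 14.0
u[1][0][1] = 34.0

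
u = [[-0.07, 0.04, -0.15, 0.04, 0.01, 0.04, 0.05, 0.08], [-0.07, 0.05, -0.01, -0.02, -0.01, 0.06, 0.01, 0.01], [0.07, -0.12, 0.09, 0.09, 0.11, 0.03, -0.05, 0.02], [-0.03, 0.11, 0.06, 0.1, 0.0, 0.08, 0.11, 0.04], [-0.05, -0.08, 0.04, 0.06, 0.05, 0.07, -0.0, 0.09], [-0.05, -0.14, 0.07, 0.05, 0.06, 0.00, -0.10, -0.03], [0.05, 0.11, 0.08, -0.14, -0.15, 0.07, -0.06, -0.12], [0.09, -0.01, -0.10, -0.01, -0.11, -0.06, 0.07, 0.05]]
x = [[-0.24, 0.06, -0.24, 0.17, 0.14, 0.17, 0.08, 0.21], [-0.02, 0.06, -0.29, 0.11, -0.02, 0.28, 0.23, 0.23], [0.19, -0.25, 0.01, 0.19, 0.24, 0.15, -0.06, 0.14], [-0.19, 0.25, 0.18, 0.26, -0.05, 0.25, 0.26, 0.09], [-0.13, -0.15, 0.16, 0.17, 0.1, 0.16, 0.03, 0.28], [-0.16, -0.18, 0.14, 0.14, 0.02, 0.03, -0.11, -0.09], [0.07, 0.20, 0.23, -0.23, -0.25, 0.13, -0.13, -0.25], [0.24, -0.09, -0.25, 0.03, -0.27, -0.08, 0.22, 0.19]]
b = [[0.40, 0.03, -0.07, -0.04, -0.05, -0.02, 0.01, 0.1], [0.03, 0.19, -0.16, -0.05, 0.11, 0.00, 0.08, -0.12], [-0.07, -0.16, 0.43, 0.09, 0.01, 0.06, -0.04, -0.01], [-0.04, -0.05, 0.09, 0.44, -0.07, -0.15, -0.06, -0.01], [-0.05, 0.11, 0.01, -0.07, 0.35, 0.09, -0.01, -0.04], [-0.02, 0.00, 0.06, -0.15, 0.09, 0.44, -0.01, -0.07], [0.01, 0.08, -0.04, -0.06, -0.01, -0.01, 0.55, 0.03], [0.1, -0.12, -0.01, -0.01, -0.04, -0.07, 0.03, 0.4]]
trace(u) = 0.21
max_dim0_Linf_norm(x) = 0.29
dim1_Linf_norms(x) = [0.24, 0.29, 0.25, 0.26, 0.28, 0.18, 0.25, 0.27]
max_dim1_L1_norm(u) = 0.78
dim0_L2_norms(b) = [0.42, 0.31, 0.48, 0.49, 0.39, 0.48, 0.56, 0.44]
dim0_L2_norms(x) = [0.48, 0.48, 0.58, 0.5, 0.48, 0.49, 0.46, 0.56]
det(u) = -0.00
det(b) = 0.00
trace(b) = 3.20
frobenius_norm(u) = 0.59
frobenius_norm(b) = 1.28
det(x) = -0.00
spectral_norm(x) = 0.92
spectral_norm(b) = 0.71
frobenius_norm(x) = 1.43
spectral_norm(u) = 0.38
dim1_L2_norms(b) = [0.42, 0.31, 0.48, 0.49, 0.39, 0.48, 0.56, 0.44]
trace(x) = 0.28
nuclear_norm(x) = 3.39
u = b @ x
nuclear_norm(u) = 1.35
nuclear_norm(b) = 3.20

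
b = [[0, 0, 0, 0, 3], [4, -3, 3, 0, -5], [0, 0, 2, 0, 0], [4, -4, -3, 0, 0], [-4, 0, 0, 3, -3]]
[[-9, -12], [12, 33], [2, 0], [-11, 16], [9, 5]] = b @ [[0, 1], [2, -3], [1, 0], [0, -1], [-3, -4]]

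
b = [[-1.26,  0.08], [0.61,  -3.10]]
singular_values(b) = [3.18, 1.21]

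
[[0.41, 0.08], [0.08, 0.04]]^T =[[0.41,0.08], [0.08,0.04]]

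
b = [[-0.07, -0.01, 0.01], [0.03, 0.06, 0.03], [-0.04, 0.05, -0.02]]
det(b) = 0.000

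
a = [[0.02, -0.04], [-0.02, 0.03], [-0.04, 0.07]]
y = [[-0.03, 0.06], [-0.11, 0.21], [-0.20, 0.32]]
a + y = [[-0.01, 0.02], [-0.13, 0.24], [-0.24, 0.39]]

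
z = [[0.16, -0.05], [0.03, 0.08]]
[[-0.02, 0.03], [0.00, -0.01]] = z @ [[-0.09, 0.12], [0.08, -0.12]]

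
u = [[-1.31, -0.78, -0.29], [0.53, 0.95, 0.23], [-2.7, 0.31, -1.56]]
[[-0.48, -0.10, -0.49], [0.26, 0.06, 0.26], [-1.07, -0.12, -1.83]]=u @ [[0.27, 0.07, 0.23],[0.07, 0.03, -0.04],[0.23, -0.04, 0.77]]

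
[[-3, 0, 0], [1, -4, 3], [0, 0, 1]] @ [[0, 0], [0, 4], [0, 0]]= [[0, 0], [0, -16], [0, 0]]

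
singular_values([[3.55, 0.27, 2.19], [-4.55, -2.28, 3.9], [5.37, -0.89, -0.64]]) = [8.2, 4.32, 1.64]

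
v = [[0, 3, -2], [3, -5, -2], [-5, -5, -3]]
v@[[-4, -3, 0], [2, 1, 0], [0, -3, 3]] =[[6, 9, -6], [-22, -8, -6], [10, 19, -9]]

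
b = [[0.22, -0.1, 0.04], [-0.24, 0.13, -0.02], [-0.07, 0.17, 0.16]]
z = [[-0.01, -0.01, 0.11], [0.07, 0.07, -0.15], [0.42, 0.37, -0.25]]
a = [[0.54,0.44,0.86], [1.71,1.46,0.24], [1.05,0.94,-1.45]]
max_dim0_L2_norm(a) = 2.08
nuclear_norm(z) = 0.77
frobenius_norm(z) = 0.65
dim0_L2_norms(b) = [0.33, 0.24, 0.17]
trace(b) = 0.51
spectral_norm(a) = 2.77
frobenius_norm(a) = 3.23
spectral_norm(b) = 0.39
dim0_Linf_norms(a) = [1.71, 1.46, 1.45]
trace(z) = -0.19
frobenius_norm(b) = 0.44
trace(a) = 0.55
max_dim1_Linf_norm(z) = 0.42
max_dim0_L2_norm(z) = 0.43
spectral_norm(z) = 0.63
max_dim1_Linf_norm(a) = 1.71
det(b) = 0.00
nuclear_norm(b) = 0.59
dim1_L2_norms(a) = [1.11, 2.26, 2.02]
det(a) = 0.00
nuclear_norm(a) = 4.43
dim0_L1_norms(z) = [0.5, 0.45, 0.51]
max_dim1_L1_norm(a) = 3.44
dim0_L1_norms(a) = [3.3, 2.84, 2.55]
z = b @ a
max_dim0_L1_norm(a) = 3.3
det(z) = -0.00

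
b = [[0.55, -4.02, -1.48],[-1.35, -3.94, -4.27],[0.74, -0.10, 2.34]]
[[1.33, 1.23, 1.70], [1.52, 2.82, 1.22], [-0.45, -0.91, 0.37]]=b @ [[0.35, -0.48, 0.06], [-0.17, -0.28, -0.46], [-0.31, -0.25, 0.12]]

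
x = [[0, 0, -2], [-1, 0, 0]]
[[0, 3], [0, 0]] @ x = [[-3, 0, 0], [0, 0, 0]]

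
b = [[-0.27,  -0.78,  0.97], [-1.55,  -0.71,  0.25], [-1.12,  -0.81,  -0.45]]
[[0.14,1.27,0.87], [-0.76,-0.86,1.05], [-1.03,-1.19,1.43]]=b @ [[0.40, 0.99, -0.03],[0.40, -0.54, -1.53],[0.58, 1.15, -0.34]]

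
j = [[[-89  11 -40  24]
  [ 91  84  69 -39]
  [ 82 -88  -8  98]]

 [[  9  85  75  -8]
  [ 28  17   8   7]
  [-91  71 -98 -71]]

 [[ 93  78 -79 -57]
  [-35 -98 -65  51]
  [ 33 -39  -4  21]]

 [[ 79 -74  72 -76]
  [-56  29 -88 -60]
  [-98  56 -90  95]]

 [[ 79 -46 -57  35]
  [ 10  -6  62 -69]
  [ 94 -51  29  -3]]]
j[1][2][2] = -98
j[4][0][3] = 35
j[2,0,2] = -79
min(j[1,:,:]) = -98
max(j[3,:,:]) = 95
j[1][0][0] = 9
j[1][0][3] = -8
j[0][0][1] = 11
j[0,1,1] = 84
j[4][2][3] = -3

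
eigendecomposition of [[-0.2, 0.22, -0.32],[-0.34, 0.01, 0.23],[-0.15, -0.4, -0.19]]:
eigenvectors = [[0.71+0.00j, -0.12-0.49j, -0.12+0.49j], [0.18+0.00j, 0.67+0.00j, 0.67-0.00j], [0.68+0.00j, (-0.11+0.53j), (-0.11-0.53j)]]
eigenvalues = [(-0.45+0j), (0.04+0.43j), (0.04-0.43j)]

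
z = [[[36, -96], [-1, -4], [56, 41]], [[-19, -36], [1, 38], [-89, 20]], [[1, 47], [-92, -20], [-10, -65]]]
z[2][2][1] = -65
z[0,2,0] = 56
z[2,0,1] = 47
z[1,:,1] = [-36, 38, 20]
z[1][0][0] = -19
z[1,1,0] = 1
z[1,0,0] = -19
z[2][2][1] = -65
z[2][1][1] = -20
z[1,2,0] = -89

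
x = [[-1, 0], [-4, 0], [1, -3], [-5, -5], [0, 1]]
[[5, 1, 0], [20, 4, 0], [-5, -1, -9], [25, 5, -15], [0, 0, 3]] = x @ [[-5, -1, 0], [0, 0, 3]]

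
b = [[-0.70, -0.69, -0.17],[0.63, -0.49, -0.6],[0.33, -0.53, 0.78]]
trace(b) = -0.41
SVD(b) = [[0.45, -0.05, -0.89], [-0.30, 0.93, -0.20], [0.84, 0.36, 0.41]] @ diag([0.9997393196156225, 0.9984440514619669, 0.9969106122991694]) @ [[-0.23, -0.61, 0.76], [0.74, -0.62, -0.27], [0.63, 0.5, 0.59]]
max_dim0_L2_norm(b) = 1.0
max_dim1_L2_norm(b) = 1.0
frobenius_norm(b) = 1.73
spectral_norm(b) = 1.00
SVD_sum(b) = [[-0.1,-0.28,0.34], [0.07,0.18,-0.23], [-0.19,-0.51,0.64]] + [[-0.03, 0.03, 0.01],[0.69, -0.57, -0.25],[0.26, -0.22, -0.10]] + [[-0.56, -0.44, -0.53], [-0.13, -0.10, -0.12], [0.26, 0.20, 0.24]]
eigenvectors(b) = [[(-0.71+0j),-0.71-0.00j,0.05+0.00j], [-0.01+0.66j,(-0.01-0.66j),(-0.35+0j)], [0.03+0.25j,(0.03-0.25j),(0.93+0j)]]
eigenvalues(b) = [(-0.7+0.71j), (-0.7-0.71j), (1+0j)]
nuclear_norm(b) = 3.00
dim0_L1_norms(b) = [1.66, 1.71, 1.55]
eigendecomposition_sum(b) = [[(-0.35+0.35j), (-0.34-0.32j), (-0.11-0.14j)], [(0.32+0.34j), -0.31+0.31j, -0.13+0.10j], [(0.14+0.11j), (-0.1+0.13j), -0.05+0.05j]] + [[-0.35-0.35j, (-0.34+0.32j), -0.11+0.14j], [(0.32-0.34j), -0.31-0.31j, (-0.13-0.1j)], [(0.14-0.11j), (-0.1-0.13j), -0.05-0.05j]] + [[-0j, -0.02-0.00j, (0.05+0j)], [(-0.02+0j), 0.13+0.00j, (-0.33-0j)], [(0.05-0j), (-0.33-0j), 0.87+0.00j]]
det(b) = 1.00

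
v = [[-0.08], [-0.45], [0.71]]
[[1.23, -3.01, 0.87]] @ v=[[1.87]]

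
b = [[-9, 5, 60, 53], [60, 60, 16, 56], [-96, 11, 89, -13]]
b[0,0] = -9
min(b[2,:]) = -96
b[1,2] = 16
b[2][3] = -13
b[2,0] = -96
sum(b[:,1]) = 76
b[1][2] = 16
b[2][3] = -13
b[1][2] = 16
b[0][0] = -9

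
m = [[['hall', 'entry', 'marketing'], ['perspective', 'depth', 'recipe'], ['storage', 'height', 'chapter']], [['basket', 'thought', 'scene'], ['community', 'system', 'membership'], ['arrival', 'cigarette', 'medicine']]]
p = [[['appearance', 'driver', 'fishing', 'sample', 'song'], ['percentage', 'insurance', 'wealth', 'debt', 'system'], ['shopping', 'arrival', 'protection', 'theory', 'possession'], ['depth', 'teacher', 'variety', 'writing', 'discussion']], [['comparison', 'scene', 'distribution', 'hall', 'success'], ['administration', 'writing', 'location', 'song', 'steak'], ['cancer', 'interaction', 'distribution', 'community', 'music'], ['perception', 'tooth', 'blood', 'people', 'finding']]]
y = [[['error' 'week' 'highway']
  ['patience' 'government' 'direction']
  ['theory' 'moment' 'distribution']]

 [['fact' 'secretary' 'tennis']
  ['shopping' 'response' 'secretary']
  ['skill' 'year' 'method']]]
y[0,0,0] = 'error'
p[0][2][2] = 'protection'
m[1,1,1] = 'system'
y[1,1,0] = 'shopping'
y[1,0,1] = 'secretary'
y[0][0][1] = 'week'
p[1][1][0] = 'administration'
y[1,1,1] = 'response'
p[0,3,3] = 'writing'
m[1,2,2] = 'medicine'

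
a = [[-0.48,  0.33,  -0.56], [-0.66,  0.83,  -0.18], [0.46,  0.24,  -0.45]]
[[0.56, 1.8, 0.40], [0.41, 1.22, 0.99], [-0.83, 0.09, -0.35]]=a @ [[-1.53, -1.61, -0.77], [-0.75, -0.24, 0.65], [-0.13, -1.97, 0.33]]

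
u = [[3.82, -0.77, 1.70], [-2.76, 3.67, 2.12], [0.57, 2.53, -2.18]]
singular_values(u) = [5.76, 3.48, 3.13]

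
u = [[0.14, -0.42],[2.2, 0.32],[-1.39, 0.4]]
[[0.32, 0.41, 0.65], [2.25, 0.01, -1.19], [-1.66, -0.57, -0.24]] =u @ [[1.08, 0.14, -0.30], [-0.4, -0.94, -1.65]]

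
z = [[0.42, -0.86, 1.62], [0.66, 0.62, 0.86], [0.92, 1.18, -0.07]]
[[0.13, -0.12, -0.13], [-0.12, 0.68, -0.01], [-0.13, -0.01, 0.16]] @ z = [[-0.14, -0.34, 0.12], [0.39, 0.51, 0.39], [0.09, 0.29, -0.23]]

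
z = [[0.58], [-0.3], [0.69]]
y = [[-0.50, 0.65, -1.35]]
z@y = [[-0.29,0.38,-0.78], [0.15,-0.2,0.40], [-0.34,0.45,-0.93]]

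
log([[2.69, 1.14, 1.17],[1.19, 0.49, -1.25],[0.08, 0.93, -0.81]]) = [[1.07, -0.13, 1.46], [0.34, 1.0, -2.58], [-0.37, 1.48, -0.62]]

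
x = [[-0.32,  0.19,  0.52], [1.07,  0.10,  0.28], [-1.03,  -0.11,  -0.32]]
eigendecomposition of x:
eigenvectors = [[(-0.06+0.36j), -0.06-0.36j, 0.01+0.00j], [(0.66+0j), (0.66-0j), (0.94+0j)], [(-0.65-0.03j), -0.65+0.03j, -0.34+0.00j]]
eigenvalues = [(-0.27+0.58j), (-0.27-0.58j), (0.01+0j)]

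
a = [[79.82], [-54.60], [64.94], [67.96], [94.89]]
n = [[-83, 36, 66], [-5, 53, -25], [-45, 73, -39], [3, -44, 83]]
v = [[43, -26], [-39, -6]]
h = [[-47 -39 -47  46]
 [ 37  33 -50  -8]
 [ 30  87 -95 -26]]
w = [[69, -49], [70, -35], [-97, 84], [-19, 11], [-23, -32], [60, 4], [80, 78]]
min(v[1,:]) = -39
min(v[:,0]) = -39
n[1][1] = 53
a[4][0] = 94.89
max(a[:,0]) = 94.89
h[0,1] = -39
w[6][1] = 78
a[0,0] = 79.82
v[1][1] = -6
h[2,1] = 87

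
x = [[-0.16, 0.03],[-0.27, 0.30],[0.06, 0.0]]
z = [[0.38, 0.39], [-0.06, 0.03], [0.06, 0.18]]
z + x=[[0.22, 0.42], [-0.33, 0.33], [0.12, 0.18]]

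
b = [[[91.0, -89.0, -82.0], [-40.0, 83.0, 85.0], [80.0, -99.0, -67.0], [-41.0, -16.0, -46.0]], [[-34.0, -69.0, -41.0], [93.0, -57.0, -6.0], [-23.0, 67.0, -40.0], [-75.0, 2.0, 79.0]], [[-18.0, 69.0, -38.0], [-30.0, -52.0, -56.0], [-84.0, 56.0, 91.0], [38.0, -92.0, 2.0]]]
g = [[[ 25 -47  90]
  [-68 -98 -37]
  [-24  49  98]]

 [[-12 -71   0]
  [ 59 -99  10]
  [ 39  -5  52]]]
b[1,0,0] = -34.0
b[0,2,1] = -99.0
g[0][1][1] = -98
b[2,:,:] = [[-18.0, 69.0, -38.0], [-30.0, -52.0, -56.0], [-84.0, 56.0, 91.0], [38.0, -92.0, 2.0]]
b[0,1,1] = 83.0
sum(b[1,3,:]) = 6.0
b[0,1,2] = 85.0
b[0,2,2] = -67.0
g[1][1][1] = -99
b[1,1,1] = -57.0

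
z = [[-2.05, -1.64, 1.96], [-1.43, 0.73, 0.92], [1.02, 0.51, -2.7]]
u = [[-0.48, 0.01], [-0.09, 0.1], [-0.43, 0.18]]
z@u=[[0.29,0.17], [0.23,0.22], [0.63,-0.42]]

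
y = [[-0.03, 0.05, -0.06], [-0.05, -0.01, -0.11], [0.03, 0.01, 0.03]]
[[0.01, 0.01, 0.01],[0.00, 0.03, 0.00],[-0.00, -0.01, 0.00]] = y@[[-0.14,  -0.08,  0.16],[0.21,  -0.03,  0.15],[0.03,  -0.21,  -0.09]]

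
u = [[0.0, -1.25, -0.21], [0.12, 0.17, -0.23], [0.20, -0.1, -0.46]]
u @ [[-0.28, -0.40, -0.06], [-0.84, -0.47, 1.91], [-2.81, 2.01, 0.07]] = [[1.64, 0.17, -2.40], [0.47, -0.59, 0.30], [1.32, -0.96, -0.24]]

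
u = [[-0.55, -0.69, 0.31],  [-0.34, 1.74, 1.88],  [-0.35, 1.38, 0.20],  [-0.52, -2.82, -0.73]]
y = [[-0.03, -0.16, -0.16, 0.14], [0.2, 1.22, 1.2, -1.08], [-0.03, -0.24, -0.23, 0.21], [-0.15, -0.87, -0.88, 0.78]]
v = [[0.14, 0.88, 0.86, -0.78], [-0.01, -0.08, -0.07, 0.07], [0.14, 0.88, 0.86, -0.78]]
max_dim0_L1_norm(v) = 1.84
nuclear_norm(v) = 2.08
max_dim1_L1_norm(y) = 3.7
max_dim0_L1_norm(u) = 6.63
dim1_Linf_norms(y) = [0.16, 1.22, 0.24, 0.88]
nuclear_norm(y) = 2.58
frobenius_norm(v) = 2.07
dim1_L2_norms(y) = [0.27, 2.03, 0.39, 1.47]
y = u @ v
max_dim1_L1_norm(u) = 4.07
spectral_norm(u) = 3.98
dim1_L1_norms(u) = [1.55, 3.96, 1.93, 4.07]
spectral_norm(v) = 2.07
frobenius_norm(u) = 4.29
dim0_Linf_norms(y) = [0.2, 1.22, 1.2, 1.08]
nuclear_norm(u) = 6.04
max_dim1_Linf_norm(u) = 2.82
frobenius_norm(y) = 2.55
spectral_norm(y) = 2.55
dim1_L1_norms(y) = [0.49, 3.7, 0.71, 2.68]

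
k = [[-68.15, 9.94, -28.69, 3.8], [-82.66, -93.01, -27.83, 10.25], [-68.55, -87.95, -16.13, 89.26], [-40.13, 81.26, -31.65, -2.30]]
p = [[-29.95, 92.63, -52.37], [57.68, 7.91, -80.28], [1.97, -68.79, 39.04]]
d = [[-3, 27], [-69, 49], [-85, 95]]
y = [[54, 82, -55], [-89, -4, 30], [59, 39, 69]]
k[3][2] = -31.65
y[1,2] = 30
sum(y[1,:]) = -63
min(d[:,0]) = -85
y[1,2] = 30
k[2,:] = [-68.55, -87.95, -16.13, 89.26]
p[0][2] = -52.37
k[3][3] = -2.3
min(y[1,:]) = -89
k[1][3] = 10.25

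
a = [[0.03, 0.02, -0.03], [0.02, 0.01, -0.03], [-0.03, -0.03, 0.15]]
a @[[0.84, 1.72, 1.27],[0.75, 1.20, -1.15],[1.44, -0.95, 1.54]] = [[-0.0,0.10,-0.03], [-0.02,0.07,-0.03], [0.17,-0.23,0.23]]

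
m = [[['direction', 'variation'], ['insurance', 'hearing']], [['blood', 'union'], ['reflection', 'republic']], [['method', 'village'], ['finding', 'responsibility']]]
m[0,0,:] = ['direction', 'variation']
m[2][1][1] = 'responsibility'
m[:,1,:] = [['insurance', 'hearing'], ['reflection', 'republic'], ['finding', 'responsibility']]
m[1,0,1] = 'union'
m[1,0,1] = 'union'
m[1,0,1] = 'union'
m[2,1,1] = 'responsibility'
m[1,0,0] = 'blood'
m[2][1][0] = 'finding'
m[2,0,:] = ['method', 'village']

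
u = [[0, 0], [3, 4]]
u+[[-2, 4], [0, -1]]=[[-2, 4], [3, 3]]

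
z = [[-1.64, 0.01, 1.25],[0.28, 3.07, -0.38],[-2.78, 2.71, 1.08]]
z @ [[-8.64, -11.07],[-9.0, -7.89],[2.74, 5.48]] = [[17.5, 24.93],[-31.09, -29.40],[2.59, 15.31]]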